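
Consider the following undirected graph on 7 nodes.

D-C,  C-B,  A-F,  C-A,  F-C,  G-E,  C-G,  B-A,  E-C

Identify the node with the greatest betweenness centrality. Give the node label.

C

Unnormalized betweenness of each node: A:1/2, B:0, C:23/2, D:0, E:0, F:0, G:0.
C has the largest value, 23/2, making it the main broker — the node through which the most shortest paths run.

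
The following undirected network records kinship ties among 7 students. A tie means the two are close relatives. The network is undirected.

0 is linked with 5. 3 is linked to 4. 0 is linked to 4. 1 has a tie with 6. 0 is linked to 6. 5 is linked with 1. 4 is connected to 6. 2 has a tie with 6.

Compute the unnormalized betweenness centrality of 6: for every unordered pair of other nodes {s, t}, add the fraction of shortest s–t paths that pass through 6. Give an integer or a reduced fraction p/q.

15/2

Pairs whose geodesics pass through 6 — 4–2: 1; 4–1: 1; 2–1: 1; 2–3: 1; 2–5: 2/2; 2–0: 1; 1–3: 1; 1–0: 1/2.
All other pairs contribute 0.
Summing the contributions gives betweenness(6) = 15/2.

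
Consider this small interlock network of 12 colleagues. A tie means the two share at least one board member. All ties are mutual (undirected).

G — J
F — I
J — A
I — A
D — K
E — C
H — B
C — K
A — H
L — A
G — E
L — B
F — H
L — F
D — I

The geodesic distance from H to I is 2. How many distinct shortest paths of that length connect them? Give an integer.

2

The shortest distance is 2. The length-2 paths are: H–A–I; H–F–I.
That gives 2 distinct shortest paths.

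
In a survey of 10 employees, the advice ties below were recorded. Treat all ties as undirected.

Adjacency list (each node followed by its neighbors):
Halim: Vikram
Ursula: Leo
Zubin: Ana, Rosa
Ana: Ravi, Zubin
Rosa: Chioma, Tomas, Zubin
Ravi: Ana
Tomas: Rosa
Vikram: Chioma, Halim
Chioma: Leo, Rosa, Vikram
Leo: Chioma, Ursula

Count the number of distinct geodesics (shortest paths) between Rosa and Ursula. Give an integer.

1

The shortest distance is 3, and the only length-3 path is Rosa–Chioma–Leo–Ursula. So there is exactly 1 shortest path.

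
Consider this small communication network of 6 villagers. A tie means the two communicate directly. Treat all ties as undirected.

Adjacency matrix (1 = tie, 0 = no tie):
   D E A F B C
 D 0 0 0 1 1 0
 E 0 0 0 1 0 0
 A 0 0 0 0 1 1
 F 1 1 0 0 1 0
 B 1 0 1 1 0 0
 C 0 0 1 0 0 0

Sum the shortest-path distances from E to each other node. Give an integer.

12

Distances from E: A:3, B:2, C:4, D:2, F:1.
Sum = 3 + 2 + 4 + 2 + 1 = 12.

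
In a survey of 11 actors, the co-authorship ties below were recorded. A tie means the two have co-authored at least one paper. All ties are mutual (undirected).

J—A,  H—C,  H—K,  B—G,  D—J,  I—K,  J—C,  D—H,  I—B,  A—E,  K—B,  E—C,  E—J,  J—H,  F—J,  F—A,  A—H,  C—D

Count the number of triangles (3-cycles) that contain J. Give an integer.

J's neighbors: A, C, D, E, F, and H.
Neighbor pairs that are themselves tied: J–A–E; J–A–F; J–A–H; J–C–D; J–C–E; J–C–H; J–D–H. Each forms one triangle with J, for 7 in total.

7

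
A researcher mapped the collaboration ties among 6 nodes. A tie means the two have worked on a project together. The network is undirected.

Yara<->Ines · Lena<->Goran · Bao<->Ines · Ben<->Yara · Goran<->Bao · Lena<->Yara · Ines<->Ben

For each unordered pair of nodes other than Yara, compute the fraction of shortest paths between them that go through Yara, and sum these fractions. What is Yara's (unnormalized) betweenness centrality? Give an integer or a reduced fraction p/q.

Pairs whose geodesics pass through Yara — Goran–Ben: 1/2; Ines–Lena: 1; Ben–Lena: 1.
All other pairs contribute 0.
Summing the contributions gives betweenness(Yara) = 5/2.

5/2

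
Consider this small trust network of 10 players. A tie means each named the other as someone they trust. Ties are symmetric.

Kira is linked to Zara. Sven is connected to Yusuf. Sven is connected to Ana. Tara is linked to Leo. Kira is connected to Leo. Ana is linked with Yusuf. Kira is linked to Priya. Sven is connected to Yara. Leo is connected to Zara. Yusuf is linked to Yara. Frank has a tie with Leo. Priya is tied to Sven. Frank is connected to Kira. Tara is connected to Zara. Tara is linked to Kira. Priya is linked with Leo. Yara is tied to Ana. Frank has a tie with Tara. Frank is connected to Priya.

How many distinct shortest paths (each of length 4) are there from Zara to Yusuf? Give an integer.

2

The shortest distance is 4. The length-4 paths are: Zara–Kira–Priya–Sven–Yusuf; Zara–Leo–Priya–Sven–Yusuf.
That gives 2 distinct shortest paths.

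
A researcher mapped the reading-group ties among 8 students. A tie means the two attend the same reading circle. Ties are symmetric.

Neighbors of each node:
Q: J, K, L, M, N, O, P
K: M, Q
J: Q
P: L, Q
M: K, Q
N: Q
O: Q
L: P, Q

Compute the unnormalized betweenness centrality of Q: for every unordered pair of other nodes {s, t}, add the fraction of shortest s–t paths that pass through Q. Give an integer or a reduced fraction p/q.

19

Pairs whose geodesics pass through Q — M–L: 1; M–P: 1; M–N: 1; M–J: 1; M–O: 1; L–N: 1; L–J: 1; L–O: 1; L–K: 1; P–N: 1; P–J: 1; P–O: 1; P–K: 1; N–J: 1 … (+5 more pairs).
All other pairs contribute 0.
Summing the contributions gives betweenness(Q) = 19.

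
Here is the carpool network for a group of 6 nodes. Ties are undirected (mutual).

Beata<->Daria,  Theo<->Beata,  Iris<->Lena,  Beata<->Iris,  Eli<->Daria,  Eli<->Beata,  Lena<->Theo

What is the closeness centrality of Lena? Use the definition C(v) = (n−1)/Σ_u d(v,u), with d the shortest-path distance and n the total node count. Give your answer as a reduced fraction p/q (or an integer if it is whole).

1/2

Distances from Lena: Beata:2, Daria:3, Eli:3, Iris:1, Theo:1. Sum = 10.
n = 6, so closeness = 5/10 = 1/2.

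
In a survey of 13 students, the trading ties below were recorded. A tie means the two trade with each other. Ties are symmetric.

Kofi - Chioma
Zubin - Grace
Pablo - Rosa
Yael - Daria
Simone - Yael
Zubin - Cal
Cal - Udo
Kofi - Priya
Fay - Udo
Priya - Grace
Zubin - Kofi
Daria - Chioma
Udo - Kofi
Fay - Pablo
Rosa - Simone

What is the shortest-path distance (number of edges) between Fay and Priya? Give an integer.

3

One shortest route is Fay – Udo – Kofi – Priya, which uses 3 edges, and at distance 2 from Fay we only reach {Cal, Kofi, Rosa}, which does not include Priya. So d(Fay,Priya) = 3.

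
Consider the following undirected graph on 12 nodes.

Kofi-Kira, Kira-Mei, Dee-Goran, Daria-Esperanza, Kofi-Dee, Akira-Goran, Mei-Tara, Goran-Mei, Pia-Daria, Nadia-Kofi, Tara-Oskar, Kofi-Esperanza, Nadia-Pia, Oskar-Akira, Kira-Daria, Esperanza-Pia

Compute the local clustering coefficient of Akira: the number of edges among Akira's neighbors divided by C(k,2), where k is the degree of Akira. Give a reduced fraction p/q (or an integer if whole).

Akira's neighbors: Goran and Oskar (k = 2).
Possible neighbor pairs: C(2,2) = 1. Edges among them: none → e = 0.
Clustering(Akira) = 0/1.

0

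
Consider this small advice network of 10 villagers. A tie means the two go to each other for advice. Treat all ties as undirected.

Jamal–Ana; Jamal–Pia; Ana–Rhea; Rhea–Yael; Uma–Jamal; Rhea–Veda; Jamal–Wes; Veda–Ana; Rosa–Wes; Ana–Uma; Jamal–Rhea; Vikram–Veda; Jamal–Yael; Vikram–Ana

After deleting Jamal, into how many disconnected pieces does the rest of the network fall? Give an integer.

3

Without Jamal, the remaining ties split the others into: {Ana, Rhea, Uma, Veda, Vikram, Yael}; {Rosa, Wes}; {Pia}.
That's 3 separate components.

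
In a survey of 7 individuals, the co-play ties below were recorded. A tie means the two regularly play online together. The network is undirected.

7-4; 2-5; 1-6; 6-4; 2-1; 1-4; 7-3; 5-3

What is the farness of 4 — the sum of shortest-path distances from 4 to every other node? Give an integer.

10

Distances from 4: 1:1, 2:2, 3:2, 5:3, 6:1, 7:1.
Sum = 1 + 2 + 2 + 3 + 1 + 1 = 10.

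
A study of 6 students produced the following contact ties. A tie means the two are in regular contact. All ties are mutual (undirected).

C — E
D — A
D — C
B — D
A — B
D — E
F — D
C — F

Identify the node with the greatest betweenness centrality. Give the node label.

Unnormalized betweenness of each node: A:0, B:0, C:1/2, D:13/2, E:0, F:0.
D has the largest value, 13/2, making it the main broker — the node through which the most shortest paths run.

D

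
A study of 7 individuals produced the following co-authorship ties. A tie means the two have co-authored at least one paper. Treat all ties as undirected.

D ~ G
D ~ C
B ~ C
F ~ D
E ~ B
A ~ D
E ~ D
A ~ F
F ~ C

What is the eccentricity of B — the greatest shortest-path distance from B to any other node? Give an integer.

3

Distances from B: A:3, C:1, D:2, E:1, F:2, G:3.
The largest is 3 (to A and G), so the eccentricity of B is 3.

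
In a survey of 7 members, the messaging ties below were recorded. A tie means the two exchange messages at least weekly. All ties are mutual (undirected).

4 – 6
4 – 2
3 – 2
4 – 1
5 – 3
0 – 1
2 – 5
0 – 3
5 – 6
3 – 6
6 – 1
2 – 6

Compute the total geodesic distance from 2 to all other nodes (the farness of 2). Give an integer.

Distances from 2: 0:2, 1:2, 3:1, 4:1, 5:1, 6:1.
Sum = 2 + 2 + 1 + 1 + 1 + 1 = 8.

8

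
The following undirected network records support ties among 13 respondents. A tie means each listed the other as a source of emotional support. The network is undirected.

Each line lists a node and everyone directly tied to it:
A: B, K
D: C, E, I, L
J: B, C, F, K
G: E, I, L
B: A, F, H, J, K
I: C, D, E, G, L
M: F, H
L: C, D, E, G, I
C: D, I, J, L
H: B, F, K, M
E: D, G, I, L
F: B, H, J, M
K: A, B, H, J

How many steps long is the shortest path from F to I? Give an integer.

One shortest route is F – J – C – I, which uses 3 edges, and at distance 2 from F we only reach {A, C, K}, which does not include I. So d(F,I) = 3.

3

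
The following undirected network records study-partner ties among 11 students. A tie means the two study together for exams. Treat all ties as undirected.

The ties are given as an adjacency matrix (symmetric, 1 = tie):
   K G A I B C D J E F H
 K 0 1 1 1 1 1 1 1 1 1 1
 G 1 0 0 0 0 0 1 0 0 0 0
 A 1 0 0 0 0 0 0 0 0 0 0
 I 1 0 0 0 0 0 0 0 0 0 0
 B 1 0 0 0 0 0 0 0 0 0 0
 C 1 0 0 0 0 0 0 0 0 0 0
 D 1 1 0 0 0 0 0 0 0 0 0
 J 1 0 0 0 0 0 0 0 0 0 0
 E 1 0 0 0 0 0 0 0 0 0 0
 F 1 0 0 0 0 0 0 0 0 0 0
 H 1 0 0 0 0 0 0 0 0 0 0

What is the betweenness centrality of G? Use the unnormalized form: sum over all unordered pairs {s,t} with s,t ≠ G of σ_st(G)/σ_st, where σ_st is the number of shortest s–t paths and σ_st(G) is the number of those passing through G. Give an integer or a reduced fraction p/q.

0

No shortest path between any pair of other nodes passes through G.
Summing the contributions gives betweenness(G) = 0.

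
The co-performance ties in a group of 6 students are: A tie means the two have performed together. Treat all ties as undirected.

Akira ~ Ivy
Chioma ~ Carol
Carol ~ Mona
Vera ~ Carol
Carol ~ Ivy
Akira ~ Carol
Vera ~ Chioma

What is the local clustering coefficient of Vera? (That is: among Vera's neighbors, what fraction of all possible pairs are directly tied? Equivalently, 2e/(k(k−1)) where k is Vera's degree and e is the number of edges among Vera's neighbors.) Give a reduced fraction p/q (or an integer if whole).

Vera's neighbors: Carol and Chioma (k = 2).
Possible neighbor pairs: C(2,2) = 1. Edges among them: Carol–Chioma → e = 1.
Clustering(Vera) = 1/1.

1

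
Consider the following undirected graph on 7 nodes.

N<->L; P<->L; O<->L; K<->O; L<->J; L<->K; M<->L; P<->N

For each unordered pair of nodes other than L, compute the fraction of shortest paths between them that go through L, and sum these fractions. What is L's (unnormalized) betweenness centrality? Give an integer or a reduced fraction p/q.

Pairs whose geodesics pass through L — K–P: 1; K–M: 1; K–J: 1; K–N: 1; O–P: 1; O–M: 1; O–J: 1; O–N: 1; P–M: 1; P–J: 1; M–J: 1; M–N: 1; J–N: 1.
All other pairs contribute 0.
Summing the contributions gives betweenness(L) = 13.

13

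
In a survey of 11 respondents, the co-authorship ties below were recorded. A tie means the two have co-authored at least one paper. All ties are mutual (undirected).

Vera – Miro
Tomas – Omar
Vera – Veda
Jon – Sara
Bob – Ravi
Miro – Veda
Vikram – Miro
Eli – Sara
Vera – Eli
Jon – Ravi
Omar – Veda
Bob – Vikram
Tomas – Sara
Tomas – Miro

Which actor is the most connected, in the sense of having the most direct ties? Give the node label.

Degrees — Bob:2, Eli:2, Jon:2, Miro:4, Omar:2, Ravi:2, Sara:3, Tomas:3, Veda:3, Vera:3, Vikram:2.
The maximum is 4, attained only by Miro.

Miro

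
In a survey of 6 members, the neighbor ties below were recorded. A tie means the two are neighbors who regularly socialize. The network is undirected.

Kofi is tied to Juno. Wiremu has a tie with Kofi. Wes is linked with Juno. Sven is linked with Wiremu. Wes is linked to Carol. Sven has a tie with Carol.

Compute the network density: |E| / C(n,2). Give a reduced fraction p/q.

There are 6 edges and 6 nodes, so the maximum possible is C(6,2) = 15.
Density = 6/15 = 2/5.

2/5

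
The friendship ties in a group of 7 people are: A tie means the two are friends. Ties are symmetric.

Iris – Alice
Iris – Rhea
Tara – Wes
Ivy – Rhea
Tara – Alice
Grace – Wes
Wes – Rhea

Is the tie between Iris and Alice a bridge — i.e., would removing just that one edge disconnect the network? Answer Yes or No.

No

Even without that edge, Iris still reaches Alice via Iris – Rhea – Wes – Tara – Alice, so the network stays connected. Not a bridge.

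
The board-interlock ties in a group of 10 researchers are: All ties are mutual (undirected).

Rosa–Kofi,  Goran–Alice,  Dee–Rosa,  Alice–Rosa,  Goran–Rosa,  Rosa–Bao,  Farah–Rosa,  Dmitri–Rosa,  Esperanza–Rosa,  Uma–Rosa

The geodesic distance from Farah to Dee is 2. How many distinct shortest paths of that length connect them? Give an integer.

1

The shortest distance is 2, and the only length-2 path is Farah–Rosa–Dee. So there is exactly 1 shortest path.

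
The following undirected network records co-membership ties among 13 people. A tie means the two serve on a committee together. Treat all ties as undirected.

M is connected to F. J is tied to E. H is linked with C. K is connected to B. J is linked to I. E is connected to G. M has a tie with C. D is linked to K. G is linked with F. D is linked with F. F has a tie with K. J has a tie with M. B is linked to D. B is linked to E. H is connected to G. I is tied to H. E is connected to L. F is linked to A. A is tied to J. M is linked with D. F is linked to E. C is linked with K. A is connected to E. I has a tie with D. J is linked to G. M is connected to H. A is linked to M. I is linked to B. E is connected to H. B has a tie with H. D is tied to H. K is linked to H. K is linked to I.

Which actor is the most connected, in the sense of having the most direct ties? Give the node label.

H

Degrees — A:4, B:5, C:3, D:6, E:7, F:6, G:4, H:8, I:5, J:5, K:6, L:1, M:6.
The maximum is 8, attained only by H.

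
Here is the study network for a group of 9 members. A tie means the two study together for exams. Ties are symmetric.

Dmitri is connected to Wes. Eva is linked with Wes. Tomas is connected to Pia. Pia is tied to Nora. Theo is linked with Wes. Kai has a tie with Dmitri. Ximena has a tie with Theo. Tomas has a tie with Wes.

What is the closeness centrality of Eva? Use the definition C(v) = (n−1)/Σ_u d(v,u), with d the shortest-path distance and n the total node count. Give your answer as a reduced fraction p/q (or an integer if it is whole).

Distances from Eva: Dmitri:2, Kai:3, Nora:4, Pia:3, Theo:2, Tomas:2, Wes:1, Ximena:3. Sum = 20.
n = 9, so closeness = 8/20 = 2/5.

2/5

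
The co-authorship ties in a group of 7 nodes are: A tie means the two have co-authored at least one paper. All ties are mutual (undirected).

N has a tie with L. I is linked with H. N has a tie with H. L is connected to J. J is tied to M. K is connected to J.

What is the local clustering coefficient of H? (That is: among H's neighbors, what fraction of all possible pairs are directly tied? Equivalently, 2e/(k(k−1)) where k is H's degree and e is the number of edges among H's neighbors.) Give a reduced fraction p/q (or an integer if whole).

H's neighbors: I and N (k = 2).
Possible neighbor pairs: C(2,2) = 1. Edges among them: none → e = 0.
Clustering(H) = 0/1.

0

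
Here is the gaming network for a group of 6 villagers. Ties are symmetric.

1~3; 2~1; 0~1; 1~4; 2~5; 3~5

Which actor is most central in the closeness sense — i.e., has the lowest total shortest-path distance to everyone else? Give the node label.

Farness (sum of distances to all others) for each node — 0:10, 1:6, 2:8, 3:8, 4:10, 5:10.
The smallest farness is 6, for 1, so 1 has the highest closeness.

1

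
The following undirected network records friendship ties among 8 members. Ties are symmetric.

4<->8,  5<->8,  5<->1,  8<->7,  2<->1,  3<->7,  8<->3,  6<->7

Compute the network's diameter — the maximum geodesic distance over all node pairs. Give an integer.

5

Eccentricity of each node (its greatest distance to any other): 1:4, 2:5, 3:4, 4:4, 5:3, 6:5, 7:4, 8:3.
The maximum eccentricity is 5, realized for instance by the pair 2–6 via 2 – 1 – 5 – 8 – 7 – 6. So the diameter is 5.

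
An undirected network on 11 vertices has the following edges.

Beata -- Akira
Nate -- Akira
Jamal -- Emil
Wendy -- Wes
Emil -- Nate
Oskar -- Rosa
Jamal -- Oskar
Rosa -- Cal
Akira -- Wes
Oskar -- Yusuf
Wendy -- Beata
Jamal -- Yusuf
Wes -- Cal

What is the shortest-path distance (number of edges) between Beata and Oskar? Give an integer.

5

One shortest route is Beata – Wendy – Wes – Cal – Rosa – Oskar, which uses 5 edges, and at distance 4 from Beata we only reach {Jamal, Rosa}, which does not include Oskar. So d(Beata,Oskar) = 5.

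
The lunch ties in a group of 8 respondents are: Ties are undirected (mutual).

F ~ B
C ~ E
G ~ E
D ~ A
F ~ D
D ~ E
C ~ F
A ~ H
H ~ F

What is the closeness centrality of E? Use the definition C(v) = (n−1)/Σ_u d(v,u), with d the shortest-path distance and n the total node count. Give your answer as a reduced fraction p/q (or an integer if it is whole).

7/13

Distances from E: A:2, B:3, C:1, D:1, F:2, G:1, H:3. Sum = 13.
n = 8, so closeness = 7/13.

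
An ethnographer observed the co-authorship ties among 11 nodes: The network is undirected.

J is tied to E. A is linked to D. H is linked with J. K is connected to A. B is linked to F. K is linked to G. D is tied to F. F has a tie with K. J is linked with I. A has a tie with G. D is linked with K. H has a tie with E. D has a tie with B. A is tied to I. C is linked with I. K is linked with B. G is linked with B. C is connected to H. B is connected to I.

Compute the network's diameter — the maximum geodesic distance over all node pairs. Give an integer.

Eccentricity of each node (its greatest distance to any other): A:3, B:3, C:3, D:4, E:4, F:4, G:4, H:4, I:2, J:3, K:4.
The maximum eccentricity is 4, realized for instance by the pair F–H via F – B – I – C – H. So the diameter is 4.

4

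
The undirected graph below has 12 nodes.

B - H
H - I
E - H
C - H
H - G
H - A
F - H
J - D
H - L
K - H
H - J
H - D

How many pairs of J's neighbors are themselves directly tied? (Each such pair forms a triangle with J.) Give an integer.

1

J's neighbors: D and H.
Neighbor pairs that are themselves tied: J–D–H. Each forms one triangle with J, for 1 in total.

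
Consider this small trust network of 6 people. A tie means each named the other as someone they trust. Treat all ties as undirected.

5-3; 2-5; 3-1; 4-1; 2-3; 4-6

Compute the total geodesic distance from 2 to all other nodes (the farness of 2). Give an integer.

Distances from 2: 1:2, 3:1, 4:3, 5:1, 6:4.
Sum = 2 + 1 + 3 + 1 + 4 = 11.

11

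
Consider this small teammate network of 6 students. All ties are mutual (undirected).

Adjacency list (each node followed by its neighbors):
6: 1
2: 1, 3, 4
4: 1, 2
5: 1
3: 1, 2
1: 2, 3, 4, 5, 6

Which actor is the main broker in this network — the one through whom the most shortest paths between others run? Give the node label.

1

Unnormalized betweenness of each node: 1:15/2, 2:1/2, 3:0, 4:0, 5:0, 6:0.
1 has the largest value, 15/2, making it the main broker — the node through which the most shortest paths run.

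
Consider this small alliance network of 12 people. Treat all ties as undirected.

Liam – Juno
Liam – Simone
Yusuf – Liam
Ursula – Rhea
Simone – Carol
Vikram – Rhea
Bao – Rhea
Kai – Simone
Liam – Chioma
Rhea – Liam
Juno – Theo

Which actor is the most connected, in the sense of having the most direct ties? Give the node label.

Liam

Degrees — Bao:1, Carol:1, Chioma:1, Juno:2, Kai:1, Liam:5, Rhea:4, Simone:3, Theo:1, Ursula:1, Vikram:1, Yusuf:1.
The maximum is 5, attained only by Liam.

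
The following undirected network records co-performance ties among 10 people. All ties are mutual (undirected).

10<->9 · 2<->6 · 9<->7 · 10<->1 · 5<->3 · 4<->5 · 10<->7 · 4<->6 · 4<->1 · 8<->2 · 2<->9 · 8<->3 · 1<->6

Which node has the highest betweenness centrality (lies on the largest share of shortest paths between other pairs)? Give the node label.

Unnormalized betweenness of each node: 1:41/6, 2:67/6, 3:7/3, 4:43/6, 5:7/2, 6:29/6, 7:0, 8:29/6, 9:6, 10:16/3.
2 has the largest value, 67/6, making it the main broker — the node through which the most shortest paths run.

2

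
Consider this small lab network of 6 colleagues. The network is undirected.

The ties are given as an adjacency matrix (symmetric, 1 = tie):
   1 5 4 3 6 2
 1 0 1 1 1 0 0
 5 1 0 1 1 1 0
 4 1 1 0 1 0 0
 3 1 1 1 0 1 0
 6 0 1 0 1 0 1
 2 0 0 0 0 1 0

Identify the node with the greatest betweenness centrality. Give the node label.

Unnormalized betweenness of each node: 1:0, 2:0, 3:2, 4:0, 5:2, 6:4.
6 has the largest value, 4, making it the main broker — the node through which the most shortest paths run.

6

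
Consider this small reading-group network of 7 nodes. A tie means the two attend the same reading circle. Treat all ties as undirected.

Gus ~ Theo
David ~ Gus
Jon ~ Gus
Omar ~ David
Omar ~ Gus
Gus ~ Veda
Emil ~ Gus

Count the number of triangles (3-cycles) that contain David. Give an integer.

David's neighbors: Gus and Omar.
Neighbor pairs that are themselves tied: David–Gus–Omar. Each forms one triangle with David, for 1 in total.

1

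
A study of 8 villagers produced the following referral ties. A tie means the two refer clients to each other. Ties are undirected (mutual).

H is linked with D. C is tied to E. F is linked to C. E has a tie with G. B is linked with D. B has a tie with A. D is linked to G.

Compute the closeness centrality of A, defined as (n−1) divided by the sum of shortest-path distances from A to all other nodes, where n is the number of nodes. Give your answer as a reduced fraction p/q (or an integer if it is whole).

Distances from A: B:1, C:5, D:2, E:4, F:6, G:3, H:3. Sum = 24.
n = 8, so closeness = 7/24.

7/24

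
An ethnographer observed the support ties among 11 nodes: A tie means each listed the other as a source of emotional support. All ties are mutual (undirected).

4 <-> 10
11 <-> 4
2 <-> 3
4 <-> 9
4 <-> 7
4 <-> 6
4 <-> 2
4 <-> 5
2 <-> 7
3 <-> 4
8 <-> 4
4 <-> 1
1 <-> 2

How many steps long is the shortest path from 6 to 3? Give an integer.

One shortest route is 6 – 4 – 3, which uses 2 edges, and 6 and 3 are not directly tied, so nothing shorter exists. So d(6,3) = 2.

2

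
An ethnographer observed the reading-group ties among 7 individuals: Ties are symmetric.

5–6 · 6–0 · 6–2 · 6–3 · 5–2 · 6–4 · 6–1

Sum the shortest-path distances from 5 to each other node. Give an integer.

10

Distances from 5: 0:2, 1:2, 2:1, 3:2, 4:2, 6:1.
Sum = 2 + 2 + 1 + 2 + 2 + 1 = 10.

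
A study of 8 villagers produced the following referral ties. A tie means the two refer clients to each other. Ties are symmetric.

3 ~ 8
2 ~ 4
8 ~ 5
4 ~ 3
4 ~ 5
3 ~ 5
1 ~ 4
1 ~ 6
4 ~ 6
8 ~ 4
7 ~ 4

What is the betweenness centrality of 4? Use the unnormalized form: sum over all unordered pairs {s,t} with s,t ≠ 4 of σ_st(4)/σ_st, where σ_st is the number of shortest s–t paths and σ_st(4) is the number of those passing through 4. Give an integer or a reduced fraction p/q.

17

Pairs whose geodesics pass through 4 — 8–6: 1; 8–2: 1; 8–7: 1; 8–1: 1; 6–5: 1; 6–2: 1; 6–3: 1; 6–7: 1; 5–2: 1; 5–7: 1; 5–1: 1; 2–3: 1; 2–7: 1; 2–1: 1 … (+3 more pairs).
All other pairs contribute 0.
Summing the contributions gives betweenness(4) = 17.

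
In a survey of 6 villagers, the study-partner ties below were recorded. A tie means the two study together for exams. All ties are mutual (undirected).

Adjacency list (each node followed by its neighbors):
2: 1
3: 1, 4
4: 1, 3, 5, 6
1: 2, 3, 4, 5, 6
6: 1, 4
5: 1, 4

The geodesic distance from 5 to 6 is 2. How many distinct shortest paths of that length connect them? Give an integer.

2

The shortest distance is 2. The length-2 paths are: 5–1–6; 5–4–6.
That gives 2 distinct shortest paths.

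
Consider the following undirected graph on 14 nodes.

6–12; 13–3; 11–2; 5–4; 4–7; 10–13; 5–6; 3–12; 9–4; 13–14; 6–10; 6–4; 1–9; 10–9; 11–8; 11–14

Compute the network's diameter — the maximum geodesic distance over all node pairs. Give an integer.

Eccentricity of each node (its greatest distance to any other): 1:6, 2:7, 3:4, 4:6, 5:6, 6:5, 7:7, 8:7, 9:5, 10:4, 11:6, 12:5, 13:4, 14:5.
The maximum eccentricity is 7, realized for instance by the pair 8–7 via 8 – 11 – 14 – 13 – 10 – 9 – 4 – 7. So the diameter is 7.

7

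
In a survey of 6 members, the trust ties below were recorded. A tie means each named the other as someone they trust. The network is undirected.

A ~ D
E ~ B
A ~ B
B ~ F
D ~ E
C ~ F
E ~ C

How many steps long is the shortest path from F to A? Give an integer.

One shortest route is F – B – A, which uses 2 edges, and F and A are not directly tied, so nothing shorter exists. So d(F,A) = 2.

2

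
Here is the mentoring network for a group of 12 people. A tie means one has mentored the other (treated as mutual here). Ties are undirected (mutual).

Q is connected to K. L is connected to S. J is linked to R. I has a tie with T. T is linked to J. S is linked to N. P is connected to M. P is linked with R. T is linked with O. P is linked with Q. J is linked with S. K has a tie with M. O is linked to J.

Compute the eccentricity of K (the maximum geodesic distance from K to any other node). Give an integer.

Distances from K: I:6, J:4, L:6, M:1, N:6, O:5, P:2, Q:1, R:3, S:5, T:5.
The largest is 6 (to L, N, and I), so the eccentricity of K is 6.

6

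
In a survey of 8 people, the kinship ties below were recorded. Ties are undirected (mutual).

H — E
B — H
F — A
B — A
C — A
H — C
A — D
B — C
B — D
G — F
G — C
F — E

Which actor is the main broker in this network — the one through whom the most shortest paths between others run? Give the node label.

A

Unnormalized betweenness of each node: A:25/6, B:17/6, C:11/3, D:0, E:1, F:10/3, G:1/2, H:5/2.
A has the largest value, 25/6, making it the main broker — the node through which the most shortest paths run.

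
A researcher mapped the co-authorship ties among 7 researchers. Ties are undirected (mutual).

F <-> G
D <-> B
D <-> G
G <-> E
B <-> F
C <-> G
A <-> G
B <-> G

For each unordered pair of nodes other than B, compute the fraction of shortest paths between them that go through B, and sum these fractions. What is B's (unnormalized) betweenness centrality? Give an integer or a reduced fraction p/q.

Pairs whose geodesics pass through B — F–D: 1/2.
All other pairs contribute 0.
Summing the contributions gives betweenness(B) = 1/2.

1/2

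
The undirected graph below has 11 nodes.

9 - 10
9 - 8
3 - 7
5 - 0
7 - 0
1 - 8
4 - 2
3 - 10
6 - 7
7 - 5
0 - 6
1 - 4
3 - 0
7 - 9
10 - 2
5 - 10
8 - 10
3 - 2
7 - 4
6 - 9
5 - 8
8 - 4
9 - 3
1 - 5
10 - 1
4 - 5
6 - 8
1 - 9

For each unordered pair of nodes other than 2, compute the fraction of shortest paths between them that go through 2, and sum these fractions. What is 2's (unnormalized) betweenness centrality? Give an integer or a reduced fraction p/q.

3/4

Pairs whose geodesics pass through 2 — 3–4: 1/2; 4–10: 1/4.
All other pairs contribute 0.
Summing the contributions gives betweenness(2) = 3/4.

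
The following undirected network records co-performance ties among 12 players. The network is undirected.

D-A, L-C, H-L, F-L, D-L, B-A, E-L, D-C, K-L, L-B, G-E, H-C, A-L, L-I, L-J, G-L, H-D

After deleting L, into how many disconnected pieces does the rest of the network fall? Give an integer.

Without L, the remaining ties split the others into: {A, B, C, D, H}; {E, G}; {J}; {K}; {F}; {I}.
That's 6 separate components.

6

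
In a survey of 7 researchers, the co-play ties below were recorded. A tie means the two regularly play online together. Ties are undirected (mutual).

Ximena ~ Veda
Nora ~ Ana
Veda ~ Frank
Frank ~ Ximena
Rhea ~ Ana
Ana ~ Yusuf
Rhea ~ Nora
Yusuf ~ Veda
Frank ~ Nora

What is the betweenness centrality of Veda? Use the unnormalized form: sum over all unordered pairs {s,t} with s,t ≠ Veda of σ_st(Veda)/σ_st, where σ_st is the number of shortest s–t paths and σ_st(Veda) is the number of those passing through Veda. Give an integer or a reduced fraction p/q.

5/2

Pairs whose geodesics pass through Veda — Ana–Ximena: 1/2; Yusuf–Ximena: 1; Yusuf–Frank: 1.
All other pairs contribute 0.
Summing the contributions gives betweenness(Veda) = 5/2.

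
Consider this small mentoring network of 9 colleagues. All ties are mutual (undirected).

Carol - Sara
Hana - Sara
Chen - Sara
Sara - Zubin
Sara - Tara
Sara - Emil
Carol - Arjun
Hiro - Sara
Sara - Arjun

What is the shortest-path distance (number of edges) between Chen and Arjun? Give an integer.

One shortest route is Chen – Sara – Arjun, which uses 2 edges, and Chen and Arjun are not directly tied, so nothing shorter exists. So d(Chen,Arjun) = 2.

2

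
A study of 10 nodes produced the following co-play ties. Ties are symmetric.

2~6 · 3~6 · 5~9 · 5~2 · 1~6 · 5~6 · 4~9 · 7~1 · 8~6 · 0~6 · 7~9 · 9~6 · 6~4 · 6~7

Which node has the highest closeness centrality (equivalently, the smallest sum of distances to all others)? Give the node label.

Farness (sum of distances to all others) for each node — 0:17, 1:16, 2:16, 3:17, 4:16, 5:15, 6:9, 7:15, 8:17, 9:14.
The smallest farness is 9, for 6, so 6 has the highest closeness.

6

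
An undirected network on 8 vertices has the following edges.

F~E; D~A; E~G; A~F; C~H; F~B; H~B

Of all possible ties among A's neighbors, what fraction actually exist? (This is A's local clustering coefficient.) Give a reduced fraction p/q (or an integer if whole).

A's neighbors: D and F (k = 2).
Possible neighbor pairs: C(2,2) = 1. Edges among them: none → e = 0.
Clustering(A) = 0/1.

0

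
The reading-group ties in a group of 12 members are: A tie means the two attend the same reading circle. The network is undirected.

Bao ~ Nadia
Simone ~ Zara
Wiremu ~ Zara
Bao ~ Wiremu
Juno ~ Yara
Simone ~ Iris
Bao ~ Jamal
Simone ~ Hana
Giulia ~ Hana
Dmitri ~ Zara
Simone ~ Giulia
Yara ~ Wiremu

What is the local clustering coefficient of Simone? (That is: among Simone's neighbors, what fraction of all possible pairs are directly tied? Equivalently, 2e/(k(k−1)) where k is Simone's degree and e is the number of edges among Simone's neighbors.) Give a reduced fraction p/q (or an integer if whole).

1/6

Simone's neighbors: Giulia, Hana, Iris, and Zara (k = 4).
Possible neighbor pairs: C(4,2) = 6. Edges among them: Giulia–Hana → e = 1.
Clustering(Simone) = 1/6.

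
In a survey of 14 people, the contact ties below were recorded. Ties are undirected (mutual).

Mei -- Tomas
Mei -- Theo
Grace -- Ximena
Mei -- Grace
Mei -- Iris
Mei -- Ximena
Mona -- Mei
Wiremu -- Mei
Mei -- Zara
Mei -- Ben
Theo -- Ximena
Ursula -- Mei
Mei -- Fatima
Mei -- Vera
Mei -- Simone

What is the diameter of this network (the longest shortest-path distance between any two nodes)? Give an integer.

Eccentricity of each node (its greatest distance to any other): Ben:2, Fatima:2, Grace:2, Iris:2, Mei:1, Mona:2, Simone:2, Theo:2, Tomas:2, Ursula:2, Vera:2, Wiremu:2, Ximena:2, Zara:2.
The maximum eccentricity is 2, realized for instance by the pair Fatima–Ben via Fatima – Mei – Ben. So the diameter is 2.

2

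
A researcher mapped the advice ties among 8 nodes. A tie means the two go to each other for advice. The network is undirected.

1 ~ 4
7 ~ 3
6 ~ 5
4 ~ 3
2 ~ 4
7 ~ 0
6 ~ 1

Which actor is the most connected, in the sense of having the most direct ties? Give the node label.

4

Degrees — 0:1, 1:2, 2:1, 3:2, 4:3, 5:1, 6:2, 7:2.
The maximum is 3, attained only by 4.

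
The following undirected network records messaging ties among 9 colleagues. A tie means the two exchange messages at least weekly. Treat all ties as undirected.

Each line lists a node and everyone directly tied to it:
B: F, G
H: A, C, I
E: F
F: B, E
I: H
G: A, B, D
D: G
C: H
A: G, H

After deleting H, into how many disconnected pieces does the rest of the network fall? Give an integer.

3

Without H, the remaining ties split the others into: {A, B, D, E, F, G}; {I}; {C}.
That's 3 separate components.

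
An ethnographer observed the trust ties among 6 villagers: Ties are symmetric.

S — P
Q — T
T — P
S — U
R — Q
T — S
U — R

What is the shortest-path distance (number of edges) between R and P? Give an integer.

One shortest route is R – U – S – P, which uses 3 edges, and at distance 2 from R we only reach {S, T}, which does not include P. So d(R,P) = 3.

3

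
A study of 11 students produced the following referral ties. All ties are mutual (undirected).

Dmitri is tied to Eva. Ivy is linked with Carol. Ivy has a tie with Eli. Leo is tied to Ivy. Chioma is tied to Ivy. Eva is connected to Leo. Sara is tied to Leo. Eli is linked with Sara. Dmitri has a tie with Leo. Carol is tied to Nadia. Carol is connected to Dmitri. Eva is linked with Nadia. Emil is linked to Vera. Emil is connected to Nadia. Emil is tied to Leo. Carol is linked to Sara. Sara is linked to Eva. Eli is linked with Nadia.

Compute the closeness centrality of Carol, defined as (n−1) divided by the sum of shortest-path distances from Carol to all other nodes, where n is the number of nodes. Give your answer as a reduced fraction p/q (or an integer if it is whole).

10/17

Distances from Carol: Chioma:2, Dmitri:1, Eli:2, Emil:2, Eva:2, Ivy:1, Leo:2, Nadia:1, Sara:1, Vera:3. Sum = 17.
n = 11, so closeness = 10/17.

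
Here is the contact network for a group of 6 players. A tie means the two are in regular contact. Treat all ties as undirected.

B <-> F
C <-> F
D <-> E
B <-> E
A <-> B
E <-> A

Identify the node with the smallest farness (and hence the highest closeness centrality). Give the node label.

Farness (sum of distances to all others) for each node — A:9, B:7, C:13, D:12, E:8, F:9.
The smallest farness is 7, for B, so B has the highest closeness.

B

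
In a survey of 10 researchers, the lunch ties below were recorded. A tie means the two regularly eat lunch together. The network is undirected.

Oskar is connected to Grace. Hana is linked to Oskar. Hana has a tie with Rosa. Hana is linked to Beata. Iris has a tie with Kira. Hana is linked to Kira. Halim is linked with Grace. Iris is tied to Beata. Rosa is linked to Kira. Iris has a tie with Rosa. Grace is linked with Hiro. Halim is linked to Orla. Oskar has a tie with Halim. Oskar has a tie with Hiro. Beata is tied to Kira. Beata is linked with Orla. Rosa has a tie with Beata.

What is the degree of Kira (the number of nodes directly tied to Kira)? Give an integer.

Kira is directly tied to Beata, Hana, Iris, and Rosa. That is 4 neighbors, so the degree of Kira is 4.

4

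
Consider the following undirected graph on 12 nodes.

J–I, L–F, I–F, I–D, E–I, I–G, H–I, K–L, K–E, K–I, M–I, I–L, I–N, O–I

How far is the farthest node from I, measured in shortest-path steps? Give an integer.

Distances from I: D:1, E:1, F:1, G:1, H:1, J:1, K:1, L:1, M:1, N:1, O:1.
The largest is 1 (to E, H, D, L, N, F, K, M, G, O, and J), so the eccentricity of I is 1.

1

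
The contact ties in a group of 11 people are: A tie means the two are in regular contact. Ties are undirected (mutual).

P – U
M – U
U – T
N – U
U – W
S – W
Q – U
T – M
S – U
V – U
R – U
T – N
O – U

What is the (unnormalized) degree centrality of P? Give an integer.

P is directly tied to U. That is 1 neighbor, so the degree of P is 1.

1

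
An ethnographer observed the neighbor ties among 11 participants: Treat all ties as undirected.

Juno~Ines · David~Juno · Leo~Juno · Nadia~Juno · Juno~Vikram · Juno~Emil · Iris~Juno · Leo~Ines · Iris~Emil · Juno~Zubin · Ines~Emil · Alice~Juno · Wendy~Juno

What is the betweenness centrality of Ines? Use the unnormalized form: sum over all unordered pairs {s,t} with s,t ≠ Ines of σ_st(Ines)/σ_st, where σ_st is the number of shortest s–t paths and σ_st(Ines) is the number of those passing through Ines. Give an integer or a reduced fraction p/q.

1/2

Pairs whose geodesics pass through Ines — Emil–Leo: 1/2.
All other pairs contribute 0.
Summing the contributions gives betweenness(Ines) = 1/2.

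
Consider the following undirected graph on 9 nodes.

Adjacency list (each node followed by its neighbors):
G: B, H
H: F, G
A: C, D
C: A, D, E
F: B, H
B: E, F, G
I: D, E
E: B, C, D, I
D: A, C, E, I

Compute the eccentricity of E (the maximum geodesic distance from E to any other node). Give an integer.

Distances from E: A:2, B:1, C:1, D:1, F:2, G:2, H:3, I:1.
The largest is 3 (to H), so the eccentricity of E is 3.

3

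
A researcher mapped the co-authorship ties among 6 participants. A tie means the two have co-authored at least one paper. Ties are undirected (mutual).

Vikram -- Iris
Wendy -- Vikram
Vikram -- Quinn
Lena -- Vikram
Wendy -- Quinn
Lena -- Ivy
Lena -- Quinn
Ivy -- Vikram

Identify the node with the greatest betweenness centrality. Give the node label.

Vikram

Unnormalized betweenness of each node: Iris:0, Ivy:0, Lena:1/2, Quinn:1/2, Vikram:6, Wendy:0.
Vikram has the largest value, 6, making it the main broker — the node through which the most shortest paths run.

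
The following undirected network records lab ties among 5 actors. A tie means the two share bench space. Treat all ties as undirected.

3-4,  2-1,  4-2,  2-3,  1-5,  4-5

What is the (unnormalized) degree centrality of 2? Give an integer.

2 is directly tied to 1, 3, and 4. That is 3 neighbors, so the degree of 2 is 3.

3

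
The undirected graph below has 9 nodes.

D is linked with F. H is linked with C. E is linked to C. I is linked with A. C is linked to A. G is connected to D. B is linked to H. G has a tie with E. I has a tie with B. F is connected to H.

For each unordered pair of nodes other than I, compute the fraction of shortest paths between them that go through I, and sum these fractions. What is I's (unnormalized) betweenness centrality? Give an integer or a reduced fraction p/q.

Pairs whose geodesics pass through I — A–B: 1.
All other pairs contribute 0.
Summing the contributions gives betweenness(I) = 1.

1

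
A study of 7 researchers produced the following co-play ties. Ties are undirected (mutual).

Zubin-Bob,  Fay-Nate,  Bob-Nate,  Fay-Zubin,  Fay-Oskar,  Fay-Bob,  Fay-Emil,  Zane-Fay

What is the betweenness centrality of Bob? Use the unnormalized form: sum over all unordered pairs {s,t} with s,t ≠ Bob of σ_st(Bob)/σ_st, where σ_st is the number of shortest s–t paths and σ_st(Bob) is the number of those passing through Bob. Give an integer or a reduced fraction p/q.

1/2

Pairs whose geodesics pass through Bob — Zubin–Nate: 1/2.
All other pairs contribute 0.
Summing the contributions gives betweenness(Bob) = 1/2.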